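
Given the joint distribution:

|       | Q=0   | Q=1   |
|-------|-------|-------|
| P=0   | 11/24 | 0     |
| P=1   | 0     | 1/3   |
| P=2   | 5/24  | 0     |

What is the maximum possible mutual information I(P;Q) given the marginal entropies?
The upper bound on mutual information is I(P;Q) ≤ min(H(P), H(Q)).

Marginal P(P) (row sums):
  P(P=0) = 11/24 + 0 = 11/24
  P(P=1) = 0 + 1/3 = 1/3
  P(P=2) = 5/24 + 0 = 5/24
Marginal P(Q) (column sums):
  P(Q=0) = 11/24 + 0 + 5/24 = 2/3
  P(Q=1) = 0 + 1/3 + 0 = 1/3

H(P) = -[(11/24)·log₂(11/24) + (1/3)·log₂(1/3) + (5/24)·log₂(5/24)]
  = 0.5159 + 0.5283 + 0.4715
  = 1.5157 bits
H(Q) = -[(2/3)·log₂(2/3) + (1/3)·log₂(1/3)]
  = 0.3900 + 0.5283
  = 0.9183 bits

Maximum possible I(P;Q) = min(1.5157, 0.9183) = 0.9183 bits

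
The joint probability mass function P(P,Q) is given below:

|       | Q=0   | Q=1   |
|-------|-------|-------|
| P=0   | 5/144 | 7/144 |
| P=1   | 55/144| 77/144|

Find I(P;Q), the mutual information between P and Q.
Marginal P(P) (row sums):
  P(P=0) = 5/144 + 7/144 = 1/12
  P(P=1) = 55/144 + 77/144 = 11/12
Marginal P(Q) (column sums):
  P(Q=0) = 5/144 + 55/144 = 5/12
  P(Q=1) = 7/144 + 77/144 = 7/12

H(P) = -[(1/12)·log₂(1/12) + (11/12)·log₂(11/12)]
  = 0.2987 + 0.1151
  = 0.4138 bits
H(Q) = -[(5/12)·log₂(5/12) + (7/12)·log₂(7/12)]
  = 0.5263 + 0.4536
  = 0.9799 bits
H(P,Q) = -[(5/144)·log₂(5/144) + (7/144)·log₂(7/144) + (55/144)·log₂(55/144) + (77/144)·log₂(77/144)]
  = 0.1683 + 0.2121 + 0.5304 + 0.4829
  = 1.3937 bits

I(P;Q) = H(P) + H(Q) - H(P,Q)
  = 0.4138 + 0.9799 - 1.3937
  = 0.0000 bits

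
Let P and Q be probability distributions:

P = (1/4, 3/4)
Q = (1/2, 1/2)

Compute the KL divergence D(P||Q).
D(P||Q) = Σ P(i) log₂(P(i)/Q(i))
  i=0: (1/4) × log₂((1/4)/(1/2)) = (1/4) × log₂(1/2) = -0.2500
  i=1: (3/4) × log₂((3/4)/(1/2)) = (3/4) × log₂(3/2) = 0.4387
D(P||Q) = -0.2500 + 0.4387
  = 0.1887 bits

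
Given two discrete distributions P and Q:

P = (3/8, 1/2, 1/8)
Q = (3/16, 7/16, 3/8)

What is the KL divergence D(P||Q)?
D(P||Q) = Σ P(i) log₂(P(i)/Q(i))
  i=0: (3/8) × log₂((3/8)/(3/16)) = (3/8) × log₂(2) = 0.3750
  i=1: (1/2) × log₂((1/2)/(7/16)) = (1/2) × log₂(8/7) = 0.0963
  i=2: (1/8) × log₂((1/8)/(3/8)) = (1/8) × log₂(1/3) = -0.1981
D(P||Q) = 0.3750 + 0.0963 - 0.1981
  = 0.2732 bits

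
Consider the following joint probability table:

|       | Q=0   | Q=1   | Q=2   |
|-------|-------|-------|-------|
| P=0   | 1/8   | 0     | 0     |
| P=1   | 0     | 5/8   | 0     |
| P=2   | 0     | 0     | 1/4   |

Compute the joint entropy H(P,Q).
H(P,Q) = -Σ P(P,Q) log₂ P(P,Q), summed over the non-zero cells:
H(P,Q) = -[(1/8)·log₂(1/8) + (5/8)·log₂(5/8) + (1/4)·log₂(1/4)]
  = 0.3750 + 0.4238 + 0.5000
  = 1.2988 bits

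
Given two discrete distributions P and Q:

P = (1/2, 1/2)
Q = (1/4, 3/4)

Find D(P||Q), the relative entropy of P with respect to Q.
D(P||Q) = Σ P(i) log₂(P(i)/Q(i))
  i=0: (1/2) × log₂((1/2)/(1/4)) = (1/2) × log₂(2) = 0.5000
  i=1: (1/2) × log₂((1/2)/(3/4)) = (1/2) × log₂(2/3) = -0.2925
D(P||Q) = 0.5000 - 0.2925
  = 0.2075 bits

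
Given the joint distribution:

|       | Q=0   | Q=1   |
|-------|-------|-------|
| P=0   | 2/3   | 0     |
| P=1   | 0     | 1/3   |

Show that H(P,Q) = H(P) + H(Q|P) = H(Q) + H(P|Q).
Marginal P(P) (row sums):
  P(P=0) = 2/3 + 0 = 2/3
  P(P=1) = 0 + 1/3 = 1/3
Marginal P(Q) (column sums):
  P(Q=0) = 2/3 + 0 = 2/3
  P(Q=1) = 0 + 1/3 = 1/3

Decomposition 1: H(P) + H(Q|P)
H(P) = -[(2/3)·log₂(2/3) + (1/3)·log₂(1/3)]
  = 0.3900 + 0.5283
  = 0.9183 bits
H(Q|P) = -Σ P(P,Q)·log₂ P(Q|P), where P(Q|P) = P(P,Q) / P(P)
  (cells with P(P,Q) = 0 contribute 0)
  (P=0,Q=0): P(Q|P) = (2/3)/(2/3) = 1;  -(2/3)·log₂(1) = 0.0000
  (P=1,Q=1): P(Q|P) = (1/3)/(1/3) = 1;  -(1/3)·log₂(1) = 0.0000
H(Q|P) = 0.0000 + 0.0000
  = 0.0000 bits
H(P) + H(Q|P) = 0.9183 + 0.0000 = 0.9183 bits

Decomposition 2: H(Q) + H(P|Q)
H(Q) = -[(2/3)·log₂(2/3) + (1/3)·log₂(1/3)]
  = 0.3900 + 0.5283
  = 0.9183 bits
H(P|Q) = -Σ P(P,Q)·log₂ P(P|Q), where P(P|Q) = P(P,Q) / P(Q)
  (cells with P(P,Q) = 0 contribute 0)
  (P=0,Q=0): P(P|Q) = (2/3)/(2/3) = 1;  -(2/3)·log₂(1) = 0.0000
  (P=1,Q=1): P(P|Q) = (1/3)/(1/3) = 1;  -(1/3)·log₂(1) = 0.0000
H(P|Q) = 0.0000 + 0.0000
  = 0.0000 bits
H(Q) + H(P|Q) = 0.9183 + 0.0000 = 0.9183 bits

Direct computation of the joint entropy:
H(P,Q) = -[(2/3)·log₂(2/3) + (1/3)·log₂(1/3)]
  = 0.3900 + 0.5283
  = 0.9183 bits

All three agree: H(P,Q) = 0.9183 bits ✓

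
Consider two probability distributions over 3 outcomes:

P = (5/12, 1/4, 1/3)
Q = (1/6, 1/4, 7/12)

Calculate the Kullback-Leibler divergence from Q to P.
D(P||Q) = Σ P(i) log₂(P(i)/Q(i))
  i=0: (5/12) × log₂((5/12)/(1/6)) = (5/12) × log₂(5/2) = 0.5508
  i=1: (1/4) × log₂((1/4)/(1/4)) = (1/4) × log₂(1) = 0.0000
  i=2: (1/3) × log₂((1/3)/(7/12)) = (1/3) × log₂(4/7) = -0.2691
D(P||Q) = 0.5508 + 0.0000 - 0.2691
  = 0.2817 bits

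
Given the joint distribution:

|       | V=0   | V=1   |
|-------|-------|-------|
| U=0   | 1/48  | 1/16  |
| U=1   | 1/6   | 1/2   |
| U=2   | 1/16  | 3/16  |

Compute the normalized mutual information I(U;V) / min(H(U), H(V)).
Marginal P(U) (row sums):
  P(U=0) = 1/48 + 1/16 = 1/12
  P(U=1) = 1/6 + 1/2 = 2/3
  P(U=2) = 1/16 + 3/16 = 1/4
Marginal P(V) (column sums):
  P(V=0) = 1/48 + 1/6 + 1/16 = 1/4
  P(V=1) = 1/16 + 1/2 + 3/16 = 3/4

H(U) = -[(1/12)·log₂(1/12) + (2/3)·log₂(2/3) + (1/4)·log₂(1/4)]
  = 0.2987 + 0.3900 + 0.5000
  = 1.1887 bits
H(V) = -[(1/4)·log₂(1/4) + (3/4)·log₂(3/4)]
  = 0.5000 + 0.3113
  = 0.8113 bits
H(U,V) = -[(1/48)·log₂(1/48) + (1/16)·log₂(1/16) + (1/6)·log₂(1/6) + (1/2)·log₂(1/2) + (1/16)·log₂(1/16) + (3/16)·log₂(3/16)]
  = 0.1164 + 0.2500 + 0.4308 + 0.5000 + 0.2500 + 0.4528
  = 2.0000 bits

I(U;V) = H(U) + H(V) - H(U,V)
  = 1.1887 + 0.8113 - 2.0000
  = 0.0000 bits

min(H(U), H(V)) = min(1.1887, 0.8113) = 0.8113 bits
Normalized MI = 0.0000 / 0.8113 = 0.0000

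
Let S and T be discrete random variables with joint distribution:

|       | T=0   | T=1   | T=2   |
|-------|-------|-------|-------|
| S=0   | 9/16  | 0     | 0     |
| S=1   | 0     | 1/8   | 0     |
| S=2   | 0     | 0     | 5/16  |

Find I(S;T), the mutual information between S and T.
Marginal P(S) (row sums):
  P(S=0) = 9/16 + 0 + 0 = 9/16
  P(S=1) = 0 + 1/8 + 0 = 1/8
  P(S=2) = 0 + 0 + 5/16 = 5/16
Marginal P(T) (column sums):
  P(T=0) = 9/16 + 0 + 0 = 9/16
  P(T=1) = 0 + 1/8 + 0 = 1/8
  P(T=2) = 0 + 0 + 5/16 = 5/16

H(S) = -[(9/16)·log₂(9/16) + (1/8)·log₂(1/8) + (5/16)·log₂(5/16)]
  = 0.4669 + 0.3750 + 0.5244
  = 1.3663 bits
H(T) = -[(9/16)·log₂(9/16) + (1/8)·log₂(1/8) + (5/16)·log₂(5/16)]
  = 0.4669 + 0.3750 + 0.5244
  = 1.3663 bits
H(S,T) = -[(9/16)·log₂(9/16) + (1/8)·log₂(1/8) + (5/16)·log₂(5/16)]
  = 0.4669 + 0.3750 + 0.5244
  = 1.3663 bits

I(S;T) = H(S) + H(T) - H(S,T)
  = 1.3663 + 1.3663 - 1.3663
  = 1.3663 bits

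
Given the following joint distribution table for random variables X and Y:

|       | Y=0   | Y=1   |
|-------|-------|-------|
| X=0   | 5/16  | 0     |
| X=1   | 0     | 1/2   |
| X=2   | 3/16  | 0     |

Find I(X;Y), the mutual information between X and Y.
Marginal P(X) (row sums):
  P(X=0) = 5/16 + 0 = 5/16
  P(X=1) = 0 + 1/2 = 1/2
  P(X=2) = 3/16 + 0 = 3/16
Marginal P(Y) (column sums):
  P(Y=0) = 5/16 + 0 + 3/16 = 1/2
  P(Y=1) = 0 + 1/2 + 0 = 1/2

H(X) = -[(5/16)·log₂(5/16) + (1/2)·log₂(1/2) + (3/16)·log₂(3/16)]
  = 0.5244 + 0.5000 + 0.4528
  = 1.4772 bits
H(Y) = -[(1/2)·log₂(1/2) + (1/2)·log₂(1/2)]
  = 0.5000 + 0.5000
  = 1.0000 bits
H(X,Y) = -[(5/16)·log₂(5/16) + (1/2)·log₂(1/2) + (3/16)·log₂(3/16)]
  = 0.5244 + 0.5000 + 0.4528
  = 1.4772 bits

I(X;Y) = H(X) + H(Y) - H(X,Y)
  = 1.4772 + 1.0000 - 1.4772
  = 1.0000 bits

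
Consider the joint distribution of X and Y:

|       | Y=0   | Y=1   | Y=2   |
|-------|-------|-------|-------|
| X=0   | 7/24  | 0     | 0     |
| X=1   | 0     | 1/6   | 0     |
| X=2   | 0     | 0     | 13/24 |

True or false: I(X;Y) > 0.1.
Marginal P(X) (row sums):
  P(X=0) = 7/24 + 0 + 0 = 7/24
  P(X=1) = 0 + 1/6 + 0 = 1/6
  P(X=2) = 0 + 0 + 13/24 = 13/24
Marginal P(Y) (column sums):
  P(Y=0) = 7/24 + 0 + 0 = 7/24
  P(Y=1) = 0 + 1/6 + 0 = 1/6
  P(Y=2) = 0 + 0 + 13/24 = 13/24

H(X) = -[(7/24)·log₂(7/24) + (1/6)·log₂(1/6) + (13/24)·log₂(13/24)]
  = 0.5185 + 0.4308 + 0.4791
  = 1.4284 bits
H(Y) = -[(7/24)·log₂(7/24) + (1/6)·log₂(1/6) + (13/24)·log₂(13/24)]
  = 0.5185 + 0.4308 + 0.4791
  = 1.4284 bits
H(X,Y) = -[(7/24)·log₂(7/24) + (1/6)·log₂(1/6) + (13/24)·log₂(13/24)]
  = 0.5185 + 0.4308 + 0.4791
  = 1.4284 bits

I(X;Y) = H(X) + H(Y) - H(X,Y)
  = 1.4284 + 1.4284 - 1.4284
  = 1.4284 bits

True. I(X;Y) = 1.4284 bits, which is > 0.1 bits.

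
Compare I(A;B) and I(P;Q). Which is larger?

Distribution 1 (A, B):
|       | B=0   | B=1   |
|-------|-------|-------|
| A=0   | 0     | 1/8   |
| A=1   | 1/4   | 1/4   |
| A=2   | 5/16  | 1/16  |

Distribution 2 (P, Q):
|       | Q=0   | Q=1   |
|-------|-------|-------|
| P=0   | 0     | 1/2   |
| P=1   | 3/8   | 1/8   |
Distribution 1 (A, B):
Marginal P(A) (row sums):
  P(A=0) = 0 + 1/8 = 1/8
  P(A=1) = 1/4 + 1/4 = 1/2
  P(A=2) = 5/16 + 1/16 = 3/8
Marginal P(B) (column sums):
  P(B=0) = 0 + 1/4 + 5/16 = 9/16
  P(B=1) = 1/8 + 1/4 + 1/16 = 7/16

H(A) = -[(1/8)·log₂(1/8) + (1/2)·log₂(1/2) + (3/8)·log₂(3/8)]
  = 0.3750 + 0.5000 + 0.5306
  = 1.4056 bits
H(B) = -[(9/16)·log₂(9/16) + (7/16)·log₂(7/16)]
  = 0.4669 + 0.5218
  = 0.9887 bits
H(A,B) = -[(1/8)·log₂(1/8) + (1/4)·log₂(1/4) + (1/4)·log₂(1/4) + (5/16)·log₂(5/16) + (1/16)·log₂(1/16)]
  = 0.3750 + 0.5000 + 0.5000 + 0.5244 + 0.2500
  = 2.1494 bits

I(A;B) = H(A) + H(B) - H(A,B)
  = 1.4056 + 0.9887 - 2.1494
  = 0.2449 bits

Distribution 2 (P, Q):
Marginal P(P) (row sums):
  P(P=0) = 0 + 1/2 = 1/2
  P(P=1) = 3/8 + 1/8 = 1/2
Marginal P(Q) (column sums):
  P(Q=0) = 0 + 3/8 = 3/8
  P(Q=1) = 1/2 + 1/8 = 5/8

H(P) = -[(1/2)·log₂(1/2) + (1/2)·log₂(1/2)]
  = 0.5000 + 0.5000
  = 1.0000 bits
H(Q) = -[(3/8)·log₂(3/8) + (5/8)·log₂(5/8)]
  = 0.5306 + 0.4238
  = 0.9544 bits
H(P,Q) = -[(1/2)·log₂(1/2) + (3/8)·log₂(3/8) + (1/8)·log₂(1/8)]
  = 0.5000 + 0.5306 + 0.3750
  = 1.4056 bits

I(P;Q) = H(P) + H(Q) - H(P,Q)
  = 1.0000 + 0.9544 - 1.4056
  = 0.5488 bits

I(P;Q) = 0.5488 bits > I(A;B) = 0.2449 bits, so (P, Q) has the higher mutual information (stronger dependence).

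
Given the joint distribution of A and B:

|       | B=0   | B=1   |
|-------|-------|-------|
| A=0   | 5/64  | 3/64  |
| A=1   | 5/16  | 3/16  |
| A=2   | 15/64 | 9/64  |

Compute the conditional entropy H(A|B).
Marginal P(B) (column sums):
  P(B=0) = 5/64 + 5/16 + 15/64 = 5/8
  P(B=1) = 3/64 + 3/16 + 9/64 = 3/8

H(A|B) = -Σ P(A,B)·log₂ P(A|B), where P(A|B) = P(A,B) / P(B)
  (A=0,B=0): P(A|B) = (5/64)/(5/8) = 1/8;  -(5/64)·log₂(1/8) = 0.2344
  (A=0,B=1): P(A|B) = (3/64)/(3/8) = 1/8;  -(3/64)·log₂(1/8) = 0.1406
  (A=1,B=0): P(A|B) = (5/16)/(5/8) = 1/2;  -(5/16)·log₂(1/2) = 0.3125
  (A=1,B=1): P(A|B) = (3/16)/(3/8) = 1/2;  -(3/16)·log₂(1/2) = 0.1875
  (A=2,B=0): P(A|B) = (15/64)/(5/8) = 3/8;  -(15/64)·log₂(3/8) = 0.3316
  (A=2,B=1): P(A|B) = (9/64)/(3/8) = 3/8;  -(9/64)·log₂(3/8) = 0.1990
H(A|B) = 0.2344 + 0.1406 + 0.3125 + 0.1875 + 0.3316 + 0.1990
  = 1.4056 bits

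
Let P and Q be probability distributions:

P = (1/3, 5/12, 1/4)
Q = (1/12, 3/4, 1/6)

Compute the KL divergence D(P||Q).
D(P||Q) = Σ P(i) log₂(P(i)/Q(i))
  i=0: (1/3) × log₂((1/3)/(1/12)) = (1/3) × log₂(4) = 0.6667
  i=1: (5/12) × log₂((5/12)/(3/4)) = (5/12) × log₂(5/9) = -0.3533
  i=2: (1/4) × log₂((1/4)/(1/6)) = (1/4) × log₂(3/2) = 0.1462
D(P||Q) = 0.6667 - 0.3533 + 0.1462
  = 0.4596 bits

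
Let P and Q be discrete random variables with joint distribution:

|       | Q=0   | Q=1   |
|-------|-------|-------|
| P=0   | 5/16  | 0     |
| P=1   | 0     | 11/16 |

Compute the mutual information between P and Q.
Marginal P(P) (row sums):
  P(P=0) = 5/16 + 0 = 5/16
  P(P=1) = 0 + 11/16 = 11/16
Marginal P(Q) (column sums):
  P(Q=0) = 5/16 + 0 = 5/16
  P(Q=1) = 0 + 11/16 = 11/16

H(P) = -[(5/16)·log₂(5/16) + (11/16)·log₂(11/16)]
  = 0.5244 + 0.3716
  = 0.8960 bits
H(Q) = -[(5/16)·log₂(5/16) + (11/16)·log₂(11/16)]
  = 0.5244 + 0.3716
  = 0.8960 bits
H(P,Q) = -[(5/16)·log₂(5/16) + (11/16)·log₂(11/16)]
  = 0.5244 + 0.3716
  = 0.8960 bits

I(P;Q) = H(P) + H(Q) - H(P,Q)
  = 0.8960 + 0.8960 - 0.8960
  = 0.8960 bits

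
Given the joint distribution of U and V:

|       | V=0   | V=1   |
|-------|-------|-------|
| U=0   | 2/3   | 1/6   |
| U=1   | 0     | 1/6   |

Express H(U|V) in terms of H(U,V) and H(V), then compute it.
H(U|V) = H(U,V) - H(V)

Marginal P(V) (column sums):
  P(V=0) = 2/3 + 0 = 2/3
  P(V=1) = 1/6 + 1/6 = 1/3

H(U,V) = -[(2/3)·log₂(2/3) + (1/6)·log₂(1/6) + (1/6)·log₂(1/6)]
  = 0.3900 + 0.4308 + 0.4308
  = 1.2516 bits
H(V) = -[(2/3)·log₂(2/3) + (1/3)·log₂(1/3)]
  = 0.3900 + 0.5283
  = 0.9183 bits

H(U|V) = 1.2516 - 0.9183 = 0.3333 bits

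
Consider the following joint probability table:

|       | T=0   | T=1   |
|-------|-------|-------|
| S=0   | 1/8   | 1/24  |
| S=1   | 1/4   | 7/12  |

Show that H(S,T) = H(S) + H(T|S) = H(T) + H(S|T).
Marginal P(S) (row sums):
  P(S=0) = 1/8 + 1/24 = 1/6
  P(S=1) = 1/4 + 7/12 = 5/6
Marginal P(T) (column sums):
  P(T=0) = 1/8 + 1/4 = 3/8
  P(T=1) = 1/24 + 7/12 = 5/8

Decomposition 1: H(S) + H(T|S)
H(S) = -[(1/6)·log₂(1/6) + (5/6)·log₂(5/6)]
  = 0.4308 + 0.2192
  = 0.6500 bits
H(T|S) = -Σ P(S,T)·log₂ P(T|S), where P(T|S) = P(S,T) / P(S)
  (S=0,T=0): P(T|S) = (1/8)/(1/6) = 3/4;  -(1/8)·log₂(3/4) = 0.0519
  (S=0,T=1): P(T|S) = (1/24)/(1/6) = 1/4;  -(1/24)·log₂(1/4) = 0.0833
  (S=1,T=0): P(T|S) = (1/4)/(5/6) = 3/10;  -(1/4)·log₂(3/10) = 0.4342
  (S=1,T=1): P(T|S) = (7/12)/(5/6) = 7/10;  -(7/12)·log₂(7/10) = 0.3002
H(T|S) = 0.0519 + 0.0833 + 0.4342 + 0.3002
  = 0.8696 bits
H(S) + H(T|S) = 0.6500 + 0.8696 = 1.5196 bits

Decomposition 2: H(T) + H(S|T)
H(T) = -[(3/8)·log₂(3/8) + (5/8)·log₂(5/8)]
  = 0.5306 + 0.4238
  = 0.9544 bits
H(S|T) = -Σ P(S,T)·log₂ P(S|T), where P(S|T) = P(S,T) / P(T)
  (S=0,T=0): P(S|T) = (1/8)/(3/8) = 1/3;  -(1/8)·log₂(1/3) = 0.1981
  (S=0,T=1): P(S|T) = (1/24)/(5/8) = 1/15;  -(1/24)·log₂(1/15) = 0.1628
  (S=1,T=0): P(S|T) = (1/4)/(3/8) = 2/3;  -(1/4)·log₂(2/3) = 0.1462
  (S=1,T=1): P(S|T) = (7/12)/(5/8) = 14/15;  -(7/12)·log₂(14/15) = 0.0581
H(S|T) = 0.1981 + 0.1628 + 0.1462 + 0.0581
  = 0.5652 bits
H(T) + H(S|T) = 0.9544 + 0.5652 = 1.5196 bits

Direct computation of the joint entropy:
H(S,T) = -[(1/8)·log₂(1/8) + (1/24)·log₂(1/24) + (1/4)·log₂(1/4) + (7/12)·log₂(7/12)]
  = 0.3750 + 0.1910 + 0.5000 + 0.4536
  = 1.5196 bits

All three agree: H(S,T) = 1.5196 bits ✓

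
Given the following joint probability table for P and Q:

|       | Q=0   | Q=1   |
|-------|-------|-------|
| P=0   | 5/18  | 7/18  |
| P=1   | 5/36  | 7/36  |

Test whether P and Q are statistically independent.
Marginal P(P) (row sums):
  P(P=0) = 5/18 + 7/18 = 2/3
  P(P=1) = 5/36 + 7/36 = 1/3
Marginal P(Q) (column sums):
  P(Q=0) = 5/18 + 5/36 = 5/12
  P(Q=1) = 7/18 + 7/36 = 7/12

P and Q are independent iff P(P=i,Q=j) = P(P=i)·P(Q=j) for every cell.
  P(P=0)·P(Q=0) = 2/3 × 5/12 = 5/18 = P(P=0,Q=0) ✓
  P(P=0)·P(Q=1) = 2/3 × 7/12 = 7/18 = P(P=0,Q=1) ✓
  P(P=1)·P(Q=0) = 1/3 × 5/12 = 5/36 = P(P=1,Q=0) ✓
  P(P=1)·P(Q=1) = 1/3 × 7/12 = 7/36 = P(P=1,Q=1) ✓

Yes, P and Q are independent: every cell factors, so I(P;Q) = 0 bits.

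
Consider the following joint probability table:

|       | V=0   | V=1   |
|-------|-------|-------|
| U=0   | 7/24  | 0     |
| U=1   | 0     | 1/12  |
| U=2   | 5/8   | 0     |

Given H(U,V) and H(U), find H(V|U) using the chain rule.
From the chain rule: H(U,V) = H(U) + H(V|U)
Therefore: H(V|U) = H(U,V) - H(U)

H(U,V) = -[(7/24)·log₂(7/24) + (1/12)·log₂(1/12) + (5/8)·log₂(5/8)]
  = 0.5185 + 0.2987 + 0.4238
  = 1.2410 bits
Marginal P(U) (row sums):
  P(U=0) = 7/24 + 0 = 7/24
  P(U=1) = 0 + 1/12 = 1/12
  P(U=2) = 5/8 + 0 = 5/8
H(U) = -[(7/24)·log₂(7/24) + (1/12)·log₂(1/12) + (5/8)·log₂(5/8)]
  = 0.5185 + 0.2987 + 0.4238
  = 1.2410 bits

H(V|U) = 1.2410 - 1.2410 = 0.0000 bits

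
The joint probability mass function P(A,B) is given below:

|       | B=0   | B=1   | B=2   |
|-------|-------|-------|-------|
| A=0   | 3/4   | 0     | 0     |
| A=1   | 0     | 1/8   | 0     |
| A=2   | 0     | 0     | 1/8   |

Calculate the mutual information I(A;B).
Marginal P(A) (row sums):
  P(A=0) = 3/4 + 0 + 0 = 3/4
  P(A=1) = 0 + 1/8 + 0 = 1/8
  P(A=2) = 0 + 0 + 1/8 = 1/8
Marginal P(B) (column sums):
  P(B=0) = 3/4 + 0 + 0 = 3/4
  P(B=1) = 0 + 1/8 + 0 = 1/8
  P(B=2) = 0 + 0 + 1/8 = 1/8

H(A) = -[(3/4)·log₂(3/4) + (1/8)·log₂(1/8) + (1/8)·log₂(1/8)]
  = 0.3113 + 0.3750 + 0.3750
  = 1.0613 bits
H(B) = -[(3/4)·log₂(3/4) + (1/8)·log₂(1/8) + (1/8)·log₂(1/8)]
  = 0.3113 + 0.3750 + 0.3750
  = 1.0613 bits
H(A,B) = -[(3/4)·log₂(3/4) + (1/8)·log₂(1/8) + (1/8)·log₂(1/8)]
  = 0.3113 + 0.3750 + 0.3750
  = 1.0613 bits

I(A;B) = H(A) + H(B) - H(A,B)
  = 1.0613 + 1.0613 - 1.0613
  = 1.0613 bits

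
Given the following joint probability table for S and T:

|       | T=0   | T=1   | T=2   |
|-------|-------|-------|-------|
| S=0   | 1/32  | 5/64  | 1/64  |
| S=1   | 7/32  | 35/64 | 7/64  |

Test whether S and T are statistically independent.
Marginal P(S) (row sums):
  P(S=0) = 1/32 + 5/64 + 1/64 = 1/8
  P(S=1) = 7/32 + 35/64 + 7/64 = 7/8
Marginal P(T) (column sums):
  P(T=0) = 1/32 + 7/32 = 1/4
  P(T=1) = 5/64 + 35/64 = 5/8
  P(T=2) = 1/64 + 7/64 = 1/8

S and T are independent iff P(S=i,T=j) = P(S=i)·P(T=j) for every cell.
  P(S=0)·P(T=0) = 1/8 × 1/4 = 1/32 = P(S=0,T=0) ✓
  P(S=0)·P(T=1) = 1/8 × 5/8 = 5/64 = P(S=0,T=1) ✓
  P(S=0)·P(T=2) = 1/8 × 1/8 = 1/64 = P(S=0,T=2) ✓
  P(S=1)·P(T=0) = 7/8 × 1/4 = 7/32 = P(S=1,T=0) ✓
  P(S=1)·P(T=1) = 7/8 × 5/8 = 35/64 = P(S=1,T=1) ✓
  P(S=1)·P(T=2) = 7/8 × 1/8 = 7/64 = P(S=1,T=2) ✓

Yes, S and T are independent: every cell factors, so I(S;T) = 0 bits.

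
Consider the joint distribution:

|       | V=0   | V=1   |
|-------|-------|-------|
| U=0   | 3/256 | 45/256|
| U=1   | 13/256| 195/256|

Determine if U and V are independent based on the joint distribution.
Marginal P(U) (row sums):
  P(U=0) = 3/256 + 45/256 = 3/16
  P(U=1) = 13/256 + 195/256 = 13/16
Marginal P(V) (column sums):
  P(V=0) = 3/256 + 13/256 = 1/16
  P(V=1) = 45/256 + 195/256 = 15/16

U and V are independent iff P(U=i,V=j) = P(U=i)·P(V=j) for every cell.
  P(U=0)·P(V=0) = 3/16 × 1/16 = 3/256 = P(U=0,V=0) ✓
  P(U=0)·P(V=1) = 3/16 × 15/16 = 45/256 = P(U=0,V=1) ✓
  P(U=1)·P(V=0) = 13/16 × 1/16 = 13/256 = P(U=1,V=0) ✓
  P(U=1)·P(V=1) = 13/16 × 15/16 = 195/256 = P(U=1,V=1) ✓

Yes, U and V are independent: every cell factors, so I(U;V) = 0 bits.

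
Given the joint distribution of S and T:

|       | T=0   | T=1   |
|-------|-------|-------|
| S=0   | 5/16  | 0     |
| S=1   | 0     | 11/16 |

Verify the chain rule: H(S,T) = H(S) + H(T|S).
Left side:
H(S,T) = -[(5/16)·log₂(5/16) + (11/16)·log₂(11/16)]
  = 0.5244 + 0.3716
  = 0.8960 bits

Right side:
Marginal P(S) (row sums):
  P(S=0) = 5/16 + 0 = 5/16
  P(S=1) = 0 + 11/16 = 11/16
H(S) = -[(5/16)·log₂(5/16) + (11/16)·log₂(11/16)]
  = 0.5244 + 0.3716
  = 0.8960 bits
H(T|S) = -Σ P(S,T)·log₂ P(T|S), where P(T|S) = P(S,T) / P(S)
  (cells with P(S,T) = 0 contribute 0)
  (S=0,T=0): P(T|S) = (5/16)/(5/16) = 1;  -(5/16)·log₂(1) = 0.0000
  (S=1,T=1): P(T|S) = (11/16)/(11/16) = 1;  -(11/16)·log₂(1) = 0.0000
H(T|S) = 0.0000 + 0.0000
  = 0.0000 bits
H(S) + H(T|S) = 0.8960 + 0.0000 = 0.8960 bits

Both sides equal 0.8960 bits, so the chain rule holds ✓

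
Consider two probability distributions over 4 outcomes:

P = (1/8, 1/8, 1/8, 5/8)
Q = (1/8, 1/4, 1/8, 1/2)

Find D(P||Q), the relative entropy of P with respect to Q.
D(P||Q) = Σ P(i) log₂(P(i)/Q(i))
  i=0: (1/8) × log₂((1/8)/(1/8)) = (1/8) × log₂(1) = 0.0000
  i=1: (1/8) × log₂((1/8)/(1/4)) = (1/8) × log₂(1/2) = -0.1250
  i=2: (1/8) × log₂((1/8)/(1/8)) = (1/8) × log₂(1) = 0.0000
  i=3: (5/8) × log₂((5/8)/(1/2)) = (5/8) × log₂(5/4) = 0.2012
D(P||Q) = 0.0000 - 0.1250 + 0.0000 + 0.2012
  = 0.0762 bits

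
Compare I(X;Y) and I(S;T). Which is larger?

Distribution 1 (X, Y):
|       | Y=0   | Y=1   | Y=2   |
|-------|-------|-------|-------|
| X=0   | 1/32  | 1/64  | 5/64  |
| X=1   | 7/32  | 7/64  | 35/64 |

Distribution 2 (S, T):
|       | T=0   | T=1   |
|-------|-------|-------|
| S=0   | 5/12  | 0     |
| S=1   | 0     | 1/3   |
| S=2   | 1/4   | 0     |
Distribution 1 (X, Y):
Marginal P(X) (row sums):
  P(X=0) = 1/32 + 1/64 + 5/64 = 1/8
  P(X=1) = 7/32 + 7/64 + 35/64 = 7/8
Marginal P(Y) (column sums):
  P(Y=0) = 1/32 + 7/32 = 1/4
  P(Y=1) = 1/64 + 7/64 = 1/8
  P(Y=2) = 5/64 + 35/64 = 5/8

H(X) = -[(1/8)·log₂(1/8) + (7/8)·log₂(7/8)]
  = 0.3750 + 0.1686
  = 0.5436 bits
H(Y) = -[(1/4)·log₂(1/4) + (1/8)·log₂(1/8) + (5/8)·log₂(5/8)]
  = 0.5000 + 0.3750 + 0.4238
  = 1.2988 bits
H(X,Y) = -[(1/32)·log₂(1/32) + (1/64)·log₂(1/64) + (5/64)·log₂(5/64) + (7/32)·log₂(7/32) + (7/64)·log₂(7/64) + (35/64)·log₂(35/64)]
  = 0.1563 + 0.0938 + 0.2873 + 0.4796 + 0.3492 + 0.4762
  = 1.8424 bits

I(X;Y) = H(X) + H(Y) - H(X,Y)
  = 0.5436 + 1.2988 - 1.8424
  = 0.0000 bits

Distribution 2 (S, T):
Marginal P(S) (row sums):
  P(S=0) = 5/12 + 0 = 5/12
  P(S=1) = 0 + 1/3 = 1/3
  P(S=2) = 1/4 + 0 = 1/4
Marginal P(T) (column sums):
  P(T=0) = 5/12 + 0 + 1/4 = 2/3
  P(T=1) = 0 + 1/3 + 0 = 1/3

H(S) = -[(5/12)·log₂(5/12) + (1/3)·log₂(1/3) + (1/4)·log₂(1/4)]
  = 0.5263 + 0.5283 + 0.5000
  = 1.5546 bits
H(T) = -[(2/3)·log₂(2/3) + (1/3)·log₂(1/3)]
  = 0.3900 + 0.5283
  = 0.9183 bits
H(S,T) = -[(5/12)·log₂(5/12) + (1/3)·log₂(1/3) + (1/4)·log₂(1/4)]
  = 0.5263 + 0.5283 + 0.5000
  = 1.5546 bits

I(S;T) = H(S) + H(T) - H(S,T)
  = 1.5546 + 0.9183 - 1.5546
  = 0.9183 bits

I(S;T) = 0.9183 bits > I(X;Y) = 0.0000 bits, so (S, T) has the higher mutual information (stronger dependence).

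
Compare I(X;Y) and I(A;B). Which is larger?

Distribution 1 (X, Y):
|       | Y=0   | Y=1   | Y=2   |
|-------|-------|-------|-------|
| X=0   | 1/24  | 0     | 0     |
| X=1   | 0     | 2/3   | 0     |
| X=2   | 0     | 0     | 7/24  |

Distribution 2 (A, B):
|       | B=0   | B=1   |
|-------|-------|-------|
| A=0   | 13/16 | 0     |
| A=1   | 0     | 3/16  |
Distribution 1 (X, Y):
Marginal P(X) (row sums):
  P(X=0) = 1/24 + 0 + 0 = 1/24
  P(X=1) = 0 + 2/3 + 0 = 2/3
  P(X=2) = 0 + 0 + 7/24 = 7/24
Marginal P(Y) (column sums):
  P(Y=0) = 1/24 + 0 + 0 = 1/24
  P(Y=1) = 0 + 2/3 + 0 = 2/3
  P(Y=2) = 0 + 0 + 7/24 = 7/24

H(X) = -[(1/24)·log₂(1/24) + (2/3)·log₂(2/3) + (7/24)·log₂(7/24)]
  = 0.1910 + 0.3900 + 0.5185
  = 1.0995 bits
H(Y) = -[(1/24)·log₂(1/24) + (2/3)·log₂(2/3) + (7/24)·log₂(7/24)]
  = 0.1910 + 0.3900 + 0.5185
  = 1.0995 bits
H(X,Y) = -[(1/24)·log₂(1/24) + (2/3)·log₂(2/3) + (7/24)·log₂(7/24)]
  = 0.1910 + 0.3900 + 0.5185
  = 1.0995 bits

I(X;Y) = H(X) + H(Y) - H(X,Y)
  = 1.0995 + 1.0995 - 1.0995
  = 1.0995 bits

Distribution 2 (A, B):
Marginal P(A) (row sums):
  P(A=0) = 13/16 + 0 = 13/16
  P(A=1) = 0 + 3/16 = 3/16
Marginal P(B) (column sums):
  P(B=0) = 13/16 + 0 = 13/16
  P(B=1) = 0 + 3/16 = 3/16

H(A) = -[(13/16)·log₂(13/16) + (3/16)·log₂(3/16)]
  = 0.2434 + 0.4528
  = 0.6962 bits
H(B) = -[(13/16)·log₂(13/16) + (3/16)·log₂(3/16)]
  = 0.2434 + 0.4528
  = 0.6962 bits
H(A,B) = -[(13/16)·log₂(13/16) + (3/16)·log₂(3/16)]
  = 0.2434 + 0.4528
  = 0.6962 bits

I(A;B) = H(A) + H(B) - H(A,B)
  = 0.6962 + 0.6962 - 0.6962
  = 0.6962 bits

I(X;Y) = 1.0995 bits > I(A;B) = 0.6962 bits, so (X, Y) has the higher mutual information (stronger dependence).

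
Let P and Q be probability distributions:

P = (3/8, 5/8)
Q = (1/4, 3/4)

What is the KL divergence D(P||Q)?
D(P||Q) = Σ P(i) log₂(P(i)/Q(i))
  i=0: (3/8) × log₂((3/8)/(1/4)) = (3/8) × log₂(3/2) = 0.2194
  i=1: (5/8) × log₂((5/8)/(3/4)) = (5/8) × log₂(5/6) = -0.1644
D(P||Q) = 0.2194 - 0.1644
  = 0.0550 bits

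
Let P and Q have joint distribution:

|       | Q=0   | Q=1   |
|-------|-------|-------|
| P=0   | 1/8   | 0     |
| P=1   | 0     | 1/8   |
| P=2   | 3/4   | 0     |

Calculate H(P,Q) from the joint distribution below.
H(P,Q) = -Σ P(P,Q) log₂ P(P,Q), summed over the non-zero cells:
H(P,Q) = -[(1/8)·log₂(1/8) + (1/8)·log₂(1/8) + (3/4)·log₂(3/4)]
  = 0.3750 + 0.3750 + 0.3113
  = 1.0613 bits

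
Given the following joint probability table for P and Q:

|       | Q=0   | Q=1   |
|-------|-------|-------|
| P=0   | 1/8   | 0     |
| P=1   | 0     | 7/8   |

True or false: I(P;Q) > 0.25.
Marginal P(P) (row sums):
  P(P=0) = 1/8 + 0 = 1/8
  P(P=1) = 0 + 7/8 = 7/8
Marginal P(Q) (column sums):
  P(Q=0) = 1/8 + 0 = 1/8
  P(Q=1) = 0 + 7/8 = 7/8

H(P) = -[(1/8)·log₂(1/8) + (7/8)·log₂(7/8)]
  = 0.3750 + 0.1686
  = 0.5436 bits
H(Q) = -[(1/8)·log₂(1/8) + (7/8)·log₂(7/8)]
  = 0.3750 + 0.1686
  = 0.5436 bits
H(P,Q) = -[(1/8)·log₂(1/8) + (7/8)·log₂(7/8)]
  = 0.3750 + 0.1686
  = 0.5436 bits

I(P;Q) = H(P) + H(Q) - H(P,Q)
  = 0.5436 + 0.5436 - 0.5436
  = 0.5436 bits

True. I(P;Q) = 0.5436 bits, which is > 0.25 bits.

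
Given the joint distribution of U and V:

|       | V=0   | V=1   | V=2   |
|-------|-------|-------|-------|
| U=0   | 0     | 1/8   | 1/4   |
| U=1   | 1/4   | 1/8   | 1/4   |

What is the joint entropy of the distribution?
H(U,V) = -Σ P(U,V) log₂ P(U,V), summed over the non-zero cells:
H(U,V) = -[(1/8)·log₂(1/8) + (1/4)·log₂(1/4) + (1/4)·log₂(1/4) + (1/8)·log₂(1/8) + (1/4)·log₂(1/4)]
  = 0.3750 + 0.5000 + 0.5000 + 0.3750 + 0.5000
  = 2.2500 bits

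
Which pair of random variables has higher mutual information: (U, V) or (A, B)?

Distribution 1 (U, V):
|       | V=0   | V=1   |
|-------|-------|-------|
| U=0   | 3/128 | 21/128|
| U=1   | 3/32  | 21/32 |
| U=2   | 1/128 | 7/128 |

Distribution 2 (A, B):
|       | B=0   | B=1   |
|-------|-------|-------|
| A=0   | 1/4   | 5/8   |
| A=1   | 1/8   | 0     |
Distribution 1 (U, V):
Marginal P(U) (row sums):
  P(U=0) = 3/128 + 21/128 = 3/16
  P(U=1) = 3/32 + 21/32 = 3/4
  P(U=2) = 1/128 + 7/128 = 1/16
Marginal P(V) (column sums):
  P(V=0) = 3/128 + 3/32 + 1/128 = 1/8
  P(V=1) = 21/128 + 21/32 + 7/128 = 7/8

H(U) = -[(3/16)·log₂(3/16) + (3/4)·log₂(3/4) + (1/16)·log₂(1/16)]
  = 0.4528 + 0.3113 + 0.2500
  = 1.0141 bits
H(V) = -[(1/8)·log₂(1/8) + (7/8)·log₂(7/8)]
  = 0.3750 + 0.1686
  = 0.5436 bits
H(U,V) = -[(3/128)·log₂(3/128) + (21/128)·log₂(21/128) + (3/32)·log₂(3/32) + (21/32)·log₂(21/32) + (1/128)·log₂(1/128) + (7/128)·log₂(7/128)]
  = 0.1269 + 0.4278 + 0.3202 + 0.3988 + 0.0547 + 0.2293
  = 1.5577 bits

I(U;V) = H(U) + H(V) - H(U,V)
  = 1.0141 + 0.5436 - 1.5577
  = 0.0000 bits

Distribution 2 (A, B):
Marginal P(A) (row sums):
  P(A=0) = 1/4 + 5/8 = 7/8
  P(A=1) = 1/8 + 0 = 1/8
Marginal P(B) (column sums):
  P(B=0) = 1/4 + 1/8 = 3/8
  P(B=1) = 5/8 + 0 = 5/8

H(A) = -[(7/8)·log₂(7/8) + (1/8)·log₂(1/8)]
  = 0.1686 + 0.3750
  = 0.5436 bits
H(B) = -[(3/8)·log₂(3/8) + (5/8)·log₂(5/8)]
  = 0.5306 + 0.4238
  = 0.9544 bits
H(A,B) = -[(1/4)·log₂(1/4) + (5/8)·log₂(5/8) + (1/8)·log₂(1/8)]
  = 0.5000 + 0.4238 + 0.3750
  = 1.2988 bits

I(A;B) = H(A) + H(B) - H(A,B)
  = 0.5436 + 0.9544 - 1.2988
  = 0.1992 bits

I(A;B) = 0.1992 bits > I(U;V) = 0.0000 bits, so (A, B) has the higher mutual information (stronger dependence).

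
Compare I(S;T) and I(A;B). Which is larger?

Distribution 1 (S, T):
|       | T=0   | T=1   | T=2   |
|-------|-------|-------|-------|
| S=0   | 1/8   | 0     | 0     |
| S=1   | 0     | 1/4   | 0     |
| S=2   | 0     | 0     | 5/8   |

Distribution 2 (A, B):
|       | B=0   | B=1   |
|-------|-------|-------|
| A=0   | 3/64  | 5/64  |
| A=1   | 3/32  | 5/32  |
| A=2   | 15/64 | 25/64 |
Distribution 1 (S, T):
Marginal P(S) (row sums):
  P(S=0) = 1/8 + 0 + 0 = 1/8
  P(S=1) = 0 + 1/4 + 0 = 1/4
  P(S=2) = 0 + 0 + 5/8 = 5/8
Marginal P(T) (column sums):
  P(T=0) = 1/8 + 0 + 0 = 1/8
  P(T=1) = 0 + 1/4 + 0 = 1/4
  P(T=2) = 0 + 0 + 5/8 = 5/8

H(S) = -[(1/8)·log₂(1/8) + (1/4)·log₂(1/4) + (5/8)·log₂(5/8)]
  = 0.3750 + 0.5000 + 0.4238
  = 1.2988 bits
H(T) = -[(1/8)·log₂(1/8) + (1/4)·log₂(1/4) + (5/8)·log₂(5/8)]
  = 0.3750 + 0.5000 + 0.4238
  = 1.2988 bits
H(S,T) = -[(1/8)·log₂(1/8) + (1/4)·log₂(1/4) + (5/8)·log₂(5/8)]
  = 0.3750 + 0.5000 + 0.4238
  = 1.2988 bits

I(S;T) = H(S) + H(T) - H(S,T)
  = 1.2988 + 1.2988 - 1.2988
  = 1.2988 bits

Distribution 2 (A, B):
Marginal P(A) (row sums):
  P(A=0) = 3/64 + 5/64 = 1/8
  P(A=1) = 3/32 + 5/32 = 1/4
  P(A=2) = 15/64 + 25/64 = 5/8
Marginal P(B) (column sums):
  P(B=0) = 3/64 + 3/32 + 15/64 = 3/8
  P(B=1) = 5/64 + 5/32 + 25/64 = 5/8

H(A) = -[(1/8)·log₂(1/8) + (1/4)·log₂(1/4) + (5/8)·log₂(5/8)]
  = 0.3750 + 0.5000 + 0.4238
  = 1.2988 bits
H(B) = -[(3/8)·log₂(3/8) + (5/8)·log₂(5/8)]
  = 0.5306 + 0.4238
  = 0.9544 bits
H(A,B) = -[(3/64)·log₂(3/64) + (5/64)·log₂(5/64) + (3/32)·log₂(3/32) + (5/32)·log₂(5/32) + (15/64)·log₂(15/64) + (25/64)·log₂(25/64)]
  = 0.2070 + 0.2873 + 0.3202 + 0.4184 + 0.4906 + 0.5297
  = 2.2532 bits

I(A;B) = H(A) + H(B) - H(A,B)
  = 1.2988 + 0.9544 - 2.2532
  = 0.0000 bits

I(S;T) = 1.2988 bits > I(A;B) = 0.0000 bits, so (S, T) has the higher mutual information (stronger dependence).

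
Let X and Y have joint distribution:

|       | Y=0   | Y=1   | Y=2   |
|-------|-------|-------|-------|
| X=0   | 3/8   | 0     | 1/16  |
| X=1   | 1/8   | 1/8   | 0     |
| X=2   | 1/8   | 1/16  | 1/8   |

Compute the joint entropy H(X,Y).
H(X,Y) = -Σ P(X,Y) log₂ P(X,Y), summed over the non-zero cells:
H(X,Y) = -[(3/8)·log₂(3/8) + (1/16)·log₂(1/16) + (1/8)·log₂(1/8) + (1/8)·log₂(1/8) + (1/8)·log₂(1/8) + (1/16)·log₂(1/16) + (1/8)·log₂(1/8)]
  = 0.5306 + 0.2500 + 0.3750 + 0.3750 + 0.3750 + 0.2500 + 0.3750
  = 2.5306 bits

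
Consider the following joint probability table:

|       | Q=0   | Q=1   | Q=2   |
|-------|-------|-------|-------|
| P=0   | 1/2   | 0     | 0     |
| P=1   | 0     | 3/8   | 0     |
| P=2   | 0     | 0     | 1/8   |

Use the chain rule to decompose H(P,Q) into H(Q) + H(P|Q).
By the chain rule: H(P,Q) = H(Q) + H(P|Q)

Marginal P(Q) (column sums):
  P(Q=0) = 1/2 + 0 + 0 = 1/2
  P(Q=1) = 0 + 3/8 + 0 = 3/8
  P(Q=2) = 0 + 0 + 1/8 = 1/8
H(Q) = -[(1/2)·log₂(1/2) + (3/8)·log₂(3/8) + (1/8)·log₂(1/8)]
  = 0.5000 + 0.5306 + 0.3750
  = 1.4056 bits
H(P|Q) = -Σ P(P,Q)·log₂ P(P|Q), where P(P|Q) = P(P,Q) / P(Q)
  (cells with P(P,Q) = 0 contribute 0)
  (P=0,Q=0): P(P|Q) = (1/2)/(1/2) = 1;  -(1/2)·log₂(1) = 0.0000
  (P=1,Q=1): P(P|Q) = (3/8)/(3/8) = 1;  -(3/8)·log₂(1) = 0.0000
  (P=2,Q=2): P(P|Q) = (1/8)/(1/8) = 1;  -(1/8)·log₂(1) = 0.0000
H(P|Q) = 0.0000 + 0.0000 + 0.0000
  = 0.0000 bits

H(P,Q) = H(Q) + H(P|Q) = 1.4056 + 0.0000 = 1.4056 bits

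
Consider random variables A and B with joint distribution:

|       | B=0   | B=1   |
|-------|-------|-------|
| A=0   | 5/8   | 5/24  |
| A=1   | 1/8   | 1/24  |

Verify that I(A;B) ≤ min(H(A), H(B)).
Marginal P(A) (row sums):
  P(A=0) = 5/8 + 5/24 = 5/6
  P(A=1) = 1/8 + 1/24 = 1/6
Marginal P(B) (column sums):
  P(B=0) = 5/8 + 1/8 = 3/4
  P(B=1) = 5/24 + 1/24 = 1/4

H(A) = -[(5/6)·log₂(5/6) + (1/6)·log₂(1/6)]
  = 0.2192 + 0.4308
  = 0.6500 bits
H(B) = -[(3/4)·log₂(3/4) + (1/4)·log₂(1/4)]
  = 0.3113 + 0.5000
  = 0.8113 bits
H(A,B) = -[(5/8)·log₂(5/8) + (5/24)·log₂(5/24) + (1/8)·log₂(1/8) + (1/24)·log₂(1/24)]
  = 0.4238 + 0.4715 + 0.3750 + 0.1910
  = 1.4613 bits

I(A;B) = H(A) + H(B) - H(A,B)
  = 0.6500 + 0.8113 - 1.4613
  = 0.0000 bits

min(H(A), H(B)) = min(0.6500, 0.8113) = 0.6500 bits
Since 0.0000 ≤ 0.6500, the bound is satisfied ✓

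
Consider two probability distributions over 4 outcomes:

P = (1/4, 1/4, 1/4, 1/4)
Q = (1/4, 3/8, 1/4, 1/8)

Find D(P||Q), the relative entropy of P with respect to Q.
D(P||Q) = Σ P(i) log₂(P(i)/Q(i))
  i=0: (1/4) × log₂((1/4)/(1/4)) = (1/4) × log₂(1) = 0.0000
  i=1: (1/4) × log₂((1/4)/(3/8)) = (1/4) × log₂(2/3) = -0.1462
  i=2: (1/4) × log₂((1/4)/(1/4)) = (1/4) × log₂(1) = 0.0000
  i=3: (1/4) × log₂((1/4)/(1/8)) = (1/4) × log₂(2) = 0.2500
D(P||Q) = 0.0000 - 0.1462 + 0.0000 + 0.2500
  = 0.1038 bits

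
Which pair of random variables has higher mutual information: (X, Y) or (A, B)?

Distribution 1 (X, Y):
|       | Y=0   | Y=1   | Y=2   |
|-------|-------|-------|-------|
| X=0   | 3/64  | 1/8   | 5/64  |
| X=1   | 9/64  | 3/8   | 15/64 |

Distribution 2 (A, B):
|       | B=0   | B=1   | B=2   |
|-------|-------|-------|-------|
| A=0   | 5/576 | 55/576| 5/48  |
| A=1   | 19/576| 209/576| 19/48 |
Distribution 1 (X, Y):
Marginal P(X) (row sums):
  P(X=0) = 3/64 + 1/8 + 5/64 = 1/4
  P(X=1) = 9/64 + 3/8 + 15/64 = 3/4
Marginal P(Y) (column sums):
  P(Y=0) = 3/64 + 9/64 = 3/16
  P(Y=1) = 1/8 + 3/8 = 1/2
  P(Y=2) = 5/64 + 15/64 = 5/16

H(X) = -[(1/4)·log₂(1/4) + (3/4)·log₂(3/4)]
  = 0.5000 + 0.3113
  = 0.8113 bits
H(Y) = -[(3/16)·log₂(3/16) + (1/2)·log₂(1/2) + (5/16)·log₂(5/16)]
  = 0.4528 + 0.5000 + 0.5244
  = 1.4772 bits
H(X,Y) = -[(3/64)·log₂(3/64) + (1/8)·log₂(1/8) + (5/64)·log₂(5/64) + (9/64)·log₂(9/64) + (3/8)·log₂(3/8) + (15/64)·log₂(15/64)]
  = 0.2070 + 0.3750 + 0.2873 + 0.3980 + 0.5306 + 0.4906
  = 2.2885 bits

I(X;Y) = H(X) + H(Y) - H(X,Y)
  = 0.8113 + 1.4772 - 2.2885
  = 0.0000 bits

Distribution 2 (A, B):
Marginal P(A) (row sums):
  P(A=0) = 5/576 + 55/576 + 5/48 = 5/24
  P(A=1) = 19/576 + 209/576 + 19/48 = 19/24
Marginal P(B) (column sums):
  P(B=0) = 5/576 + 19/576 = 1/24
  P(B=1) = 55/576 + 209/576 = 11/24
  P(B=2) = 5/48 + 19/48 = 1/2

H(A) = -[(5/24)·log₂(5/24) + (19/24)·log₂(19/24)]
  = 0.4715 + 0.2668
  = 0.7383 bits
H(B) = -[(1/24)·log₂(1/24) + (11/24)·log₂(11/24) + (1/2)·log₂(1/2)]
  = 0.1910 + 0.5159 + 0.5000
  = 1.2069 bits
H(A,B) = -[(5/576)·log₂(5/576) + (55/576)·log₂(55/576) + (5/48)·log₂(5/48) + (19/576)·log₂(19/576) + (209/576)·log₂(209/576) + (19/48)·log₂(19/48)]
  = 0.0594 + 0.3236 + 0.3399 + 0.1624 + 0.5307 + 0.5292
  = 1.9452 bits

I(A;B) = H(A) + H(B) - H(A,B)
  = 0.7383 + 1.2069 - 1.9452
  = 0.0000 bits

Both joint tables factor as the product of their marginals, so I(X;Y) = I(A;B) = 0 bits: neither is larger (both pairs are independent).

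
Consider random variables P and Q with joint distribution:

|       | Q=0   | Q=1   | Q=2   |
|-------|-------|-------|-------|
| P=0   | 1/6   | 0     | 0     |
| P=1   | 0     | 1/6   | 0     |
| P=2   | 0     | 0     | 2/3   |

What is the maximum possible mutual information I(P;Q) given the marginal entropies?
The upper bound on mutual information is I(P;Q) ≤ min(H(P), H(Q)).

Marginal P(P) (row sums):
  P(P=0) = 1/6 + 0 + 0 = 1/6
  P(P=1) = 0 + 1/6 + 0 = 1/6
  P(P=2) = 0 + 0 + 2/3 = 2/3
Marginal P(Q) (column sums):
  P(Q=0) = 1/6 + 0 + 0 = 1/6
  P(Q=1) = 0 + 1/6 + 0 = 1/6
  P(Q=2) = 0 + 0 + 2/3 = 2/3

H(P) = -[(1/6)·log₂(1/6) + (1/6)·log₂(1/6) + (2/3)·log₂(2/3)]
  = 0.4308 + 0.4308 + 0.3900
  = 1.2516 bits
H(Q) = -[(1/6)·log₂(1/6) + (1/6)·log₂(1/6) + (2/3)·log₂(2/3)]
  = 0.4308 + 0.4308 + 0.3900
  = 1.2516 bits

Maximum possible I(P;Q) = min(1.2516, 1.2516) = 1.2516 bits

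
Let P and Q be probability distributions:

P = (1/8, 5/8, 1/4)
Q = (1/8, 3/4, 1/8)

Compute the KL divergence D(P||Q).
D(P||Q) = Σ P(i) log₂(P(i)/Q(i))
  i=0: (1/8) × log₂((1/8)/(1/8)) = (1/8) × log₂(1) = 0.0000
  i=1: (5/8) × log₂((5/8)/(3/4)) = (5/8) × log₂(5/6) = -0.1644
  i=2: (1/4) × log₂((1/4)/(1/8)) = (1/4) × log₂(2) = 0.2500
D(P||Q) = 0.0000 - 0.1644 + 0.2500
  = 0.0856 bits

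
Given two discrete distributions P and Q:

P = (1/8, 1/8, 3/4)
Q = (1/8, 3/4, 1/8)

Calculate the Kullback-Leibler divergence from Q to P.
D(P||Q) = Σ P(i) log₂(P(i)/Q(i))
  i=0: (1/8) × log₂((1/8)/(1/8)) = (1/8) × log₂(1) = 0.0000
  i=1: (1/8) × log₂((1/8)/(3/4)) = (1/8) × log₂(1/6) = -0.3231
  i=2: (3/4) × log₂((3/4)/(1/8)) = (3/4) × log₂(6) = 1.9387
D(P||Q) = 0.0000 - 0.3231 + 1.9387
  = 1.6156 bits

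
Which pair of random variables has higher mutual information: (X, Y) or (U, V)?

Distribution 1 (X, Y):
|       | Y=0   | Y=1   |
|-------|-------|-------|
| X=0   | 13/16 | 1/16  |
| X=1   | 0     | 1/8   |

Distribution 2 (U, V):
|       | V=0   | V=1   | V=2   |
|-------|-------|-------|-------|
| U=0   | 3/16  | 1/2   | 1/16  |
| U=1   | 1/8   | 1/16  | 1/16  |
Distribution 1 (X, Y):
Marginal P(X) (row sums):
  P(X=0) = 13/16 + 1/16 = 7/8
  P(X=1) = 0 + 1/8 = 1/8
Marginal P(Y) (column sums):
  P(Y=0) = 13/16 + 0 = 13/16
  P(Y=1) = 1/16 + 1/8 = 3/16

H(X) = -[(7/8)·log₂(7/8) + (1/8)·log₂(1/8)]
  = 0.1686 + 0.3750
  = 0.5436 bits
H(Y) = -[(13/16)·log₂(13/16) + (3/16)·log₂(3/16)]
  = 0.2434 + 0.4528
  = 0.6962 bits
H(X,Y) = -[(13/16)·log₂(13/16) + (1/16)·log₂(1/16) + (1/8)·log₂(1/8)]
  = 0.2434 + 0.2500 + 0.3750
  = 0.8684 bits

I(X;Y) = H(X) + H(Y) - H(X,Y)
  = 0.5436 + 0.6962 - 0.8684
  = 0.3714 bits

Distribution 2 (U, V):
Marginal P(U) (row sums):
  P(U=0) = 3/16 + 1/2 + 1/16 = 3/4
  P(U=1) = 1/8 + 1/16 + 1/16 = 1/4
Marginal P(V) (column sums):
  P(V=0) = 3/16 + 1/8 = 5/16
  P(V=1) = 1/2 + 1/16 = 9/16
  P(V=2) = 1/16 + 1/16 = 1/8

H(U) = -[(3/4)·log₂(3/4) + (1/4)·log₂(1/4)]
  = 0.3113 + 0.5000
  = 0.8113 bits
H(V) = -[(5/16)·log₂(5/16) + (9/16)·log₂(9/16) + (1/8)·log₂(1/8)]
  = 0.5244 + 0.4669 + 0.3750
  = 1.3663 bits
H(U,V) = -[(3/16)·log₂(3/16) + (1/2)·log₂(1/2) + (1/16)·log₂(1/16) + (1/8)·log₂(1/8) + (1/16)·log₂(1/16) + (1/16)·log₂(1/16)]
  = 0.4528 + 0.5000 + 0.2500 + 0.3750 + 0.2500 + 0.2500
  = 2.0778 bits

I(U;V) = H(U) + H(V) - H(U,V)
  = 0.8113 + 1.3663 - 2.0778
  = 0.0998 bits

I(X;Y) = 0.3714 bits > I(U;V) = 0.0998 bits, so (X, Y) has the higher mutual information (stronger dependence).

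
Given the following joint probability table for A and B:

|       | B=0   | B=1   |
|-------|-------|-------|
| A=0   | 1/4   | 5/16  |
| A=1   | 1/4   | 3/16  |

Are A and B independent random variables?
Marginal P(A) (row sums):
  P(A=0) = 1/4 + 5/16 = 9/16
  P(A=1) = 1/4 + 3/16 = 7/16
Marginal P(B) (column sums):
  P(B=0) = 1/4 + 1/4 = 1/2
  P(B=1) = 5/16 + 3/16 = 1/2

A and B are independent iff P(A=i,B=j) = P(A=i)·P(B=j) for every cell.
  P(A=0)·P(B=0) = 9/16 × 1/2 = 9/32, but P(A=0,B=0) = 1/4 ✗

No, A and B are not independent. Quantitatively, I(A;B) > 0:

H(A) = -[(9/16)·log₂(9/16) + (7/16)·log₂(7/16)]
  = 0.4669 + 0.5218
  = 0.9887 bits
H(B) = -[(1/2)·log₂(1/2) + (1/2)·log₂(1/2)]
  = 0.5000 + 0.5000
  = 1.0000 bits
H(A,B) = -[(1/4)·log₂(1/4) + (5/16)·log₂(5/16) + (1/4)·log₂(1/4) + (3/16)·log₂(3/16)]
  = 0.5000 + 0.5244 + 0.5000 + 0.4528
  = 1.9772 bits
I(A;B) = H(A) + H(B) - H(A,B) = 0.9887 + 1.0000 - 1.9772 = 0.0115 bits > 0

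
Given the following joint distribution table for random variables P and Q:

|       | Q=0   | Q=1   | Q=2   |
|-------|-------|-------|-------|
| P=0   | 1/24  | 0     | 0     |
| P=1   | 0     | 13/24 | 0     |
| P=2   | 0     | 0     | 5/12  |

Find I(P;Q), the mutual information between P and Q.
Marginal P(P) (row sums):
  P(P=0) = 1/24 + 0 + 0 = 1/24
  P(P=1) = 0 + 13/24 + 0 = 13/24
  P(P=2) = 0 + 0 + 5/12 = 5/12
Marginal P(Q) (column sums):
  P(Q=0) = 1/24 + 0 + 0 = 1/24
  P(Q=1) = 0 + 13/24 + 0 = 13/24
  P(Q=2) = 0 + 0 + 5/12 = 5/12

H(P) = -[(1/24)·log₂(1/24) + (13/24)·log₂(13/24) + (5/12)·log₂(5/12)]
  = 0.1910 + 0.4791 + 0.5263
  = 1.1964 bits
H(Q) = -[(1/24)·log₂(1/24) + (13/24)·log₂(13/24) + (5/12)·log₂(5/12)]
  = 0.1910 + 0.4791 + 0.5263
  = 1.1964 bits
H(P,Q) = -[(1/24)·log₂(1/24) + (13/24)·log₂(13/24) + (5/12)·log₂(5/12)]
  = 0.1910 + 0.4791 + 0.5263
  = 1.1964 bits

I(P;Q) = H(P) + H(Q) - H(P,Q)
  = 1.1964 + 1.1964 - 1.1964
  = 1.1964 bits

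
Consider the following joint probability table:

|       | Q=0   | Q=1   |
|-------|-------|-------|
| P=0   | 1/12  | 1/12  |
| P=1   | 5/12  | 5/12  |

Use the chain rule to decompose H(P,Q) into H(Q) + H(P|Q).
By the chain rule: H(P,Q) = H(Q) + H(P|Q)

Marginal P(Q) (column sums):
  P(Q=0) = 1/12 + 5/12 = 1/2
  P(Q=1) = 1/12 + 5/12 = 1/2
H(Q) = -[(1/2)·log₂(1/2) + (1/2)·log₂(1/2)]
  = 0.5000 + 0.5000
  = 1.0000 bits
H(P|Q) = -Σ P(P,Q)·log₂ P(P|Q), where P(P|Q) = P(P,Q) / P(Q)
  (P=0,Q=0): P(P|Q) = (1/12)/(1/2) = 1/6;  -(1/12)·log₂(1/6) = 0.2154
  (P=0,Q=1): P(P|Q) = (1/12)/(1/2) = 1/6;  -(1/12)·log₂(1/6) = 0.2154
  (P=1,Q=0): P(P|Q) = (5/12)/(1/2) = 5/6;  -(5/12)·log₂(5/6) = 0.1096
  (P=1,Q=1): P(P|Q) = (5/12)/(1/2) = 5/6;  -(5/12)·log₂(5/6) = 0.1096
H(P|Q) = 0.2154 + 0.2154 + 0.1096 + 0.1096
  = 0.6500 bits

H(P,Q) = H(Q) + H(P|Q) = 1.0000 + 0.6500 = 1.6500 bits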